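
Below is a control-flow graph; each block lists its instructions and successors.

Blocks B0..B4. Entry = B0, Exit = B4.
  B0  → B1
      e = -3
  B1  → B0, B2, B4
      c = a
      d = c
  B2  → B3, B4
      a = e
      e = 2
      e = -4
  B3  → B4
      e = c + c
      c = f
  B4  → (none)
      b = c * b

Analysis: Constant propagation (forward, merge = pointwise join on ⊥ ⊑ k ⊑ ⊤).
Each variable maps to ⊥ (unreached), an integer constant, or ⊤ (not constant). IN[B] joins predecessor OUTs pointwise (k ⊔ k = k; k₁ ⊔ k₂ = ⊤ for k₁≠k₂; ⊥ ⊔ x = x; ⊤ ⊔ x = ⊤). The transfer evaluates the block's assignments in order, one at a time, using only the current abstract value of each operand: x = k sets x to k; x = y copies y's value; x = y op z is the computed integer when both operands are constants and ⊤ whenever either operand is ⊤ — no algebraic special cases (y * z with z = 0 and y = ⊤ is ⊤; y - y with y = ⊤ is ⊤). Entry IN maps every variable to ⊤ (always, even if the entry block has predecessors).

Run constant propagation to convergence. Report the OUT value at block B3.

Fixpoint table:
  B0:   IN=(all ⊤)   OUT={e:-3; rest ⊤}
  B1:   IN={e:-3; rest ⊤}   OUT={e:-3; rest ⊤}
  B2:   IN={e:-3; rest ⊤}   OUT={a:-3, e:-4; rest ⊤}
  B3:   IN={a:-3, e:-4; rest ⊤}   OUT={a:-3; rest ⊤}
  B4:   IN=(all ⊤)   OUT=(all ⊤)

Merge at B3: IN[B3] = OUT[B2] = {a: -3, b: ⊤, c: ⊤, d: ⊤, e: -4, f: ⊤}
Applying B3's transfer function to that IN value gives OUT[B3] (row B3 above).

Answer: {a: -3, b: ⊤, c: ⊤, d: ⊤, e: ⊤, f: ⊤}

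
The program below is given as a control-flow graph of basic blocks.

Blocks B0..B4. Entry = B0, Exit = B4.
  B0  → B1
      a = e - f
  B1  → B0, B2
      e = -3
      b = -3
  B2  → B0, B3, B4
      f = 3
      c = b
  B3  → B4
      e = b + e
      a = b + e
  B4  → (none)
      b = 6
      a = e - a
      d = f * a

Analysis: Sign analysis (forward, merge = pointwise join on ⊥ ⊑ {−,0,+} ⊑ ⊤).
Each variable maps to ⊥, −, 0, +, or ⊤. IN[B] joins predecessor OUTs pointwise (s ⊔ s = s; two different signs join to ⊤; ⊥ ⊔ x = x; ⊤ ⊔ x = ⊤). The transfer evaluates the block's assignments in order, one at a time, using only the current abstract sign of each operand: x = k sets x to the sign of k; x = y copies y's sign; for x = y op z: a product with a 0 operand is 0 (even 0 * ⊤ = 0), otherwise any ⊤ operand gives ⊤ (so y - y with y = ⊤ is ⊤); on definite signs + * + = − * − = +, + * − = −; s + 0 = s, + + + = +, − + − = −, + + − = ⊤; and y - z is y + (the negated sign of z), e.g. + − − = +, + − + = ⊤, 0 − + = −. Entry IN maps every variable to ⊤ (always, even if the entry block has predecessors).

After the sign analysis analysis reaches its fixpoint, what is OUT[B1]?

Per-block solution:
  B0:  IN=(all ⊤)  OUT=(all ⊤)
  B1:  IN=(all ⊤)  OUT={b:-, e:-; rest ⊤}
  B2:  IN={b:-, e:-; rest ⊤}  OUT={b:-, c:-, e:-, f:+; rest ⊤}
  B3:  IN={b:-, c:-, e:-, f:+; rest ⊤}  OUT={a:-, b:-, c:-, e:-, f:+; rest ⊤}
  B4:  IN={b:-, c:-, e:-, f:+; rest ⊤}  OUT={b:+, c:-, e:-, f:+; rest ⊤}

Merge at B1: IN[B1] = OUT[B0] = {a: ⊤, b: ⊤, c: ⊤, d: ⊤, e: ⊤, f: ⊤}
Applying B1's transfer function to that IN value gives OUT[B1] (row B1 above).

Answer: {a: ⊤, b: -, c: ⊤, d: ⊤, e: -, f: ⊤}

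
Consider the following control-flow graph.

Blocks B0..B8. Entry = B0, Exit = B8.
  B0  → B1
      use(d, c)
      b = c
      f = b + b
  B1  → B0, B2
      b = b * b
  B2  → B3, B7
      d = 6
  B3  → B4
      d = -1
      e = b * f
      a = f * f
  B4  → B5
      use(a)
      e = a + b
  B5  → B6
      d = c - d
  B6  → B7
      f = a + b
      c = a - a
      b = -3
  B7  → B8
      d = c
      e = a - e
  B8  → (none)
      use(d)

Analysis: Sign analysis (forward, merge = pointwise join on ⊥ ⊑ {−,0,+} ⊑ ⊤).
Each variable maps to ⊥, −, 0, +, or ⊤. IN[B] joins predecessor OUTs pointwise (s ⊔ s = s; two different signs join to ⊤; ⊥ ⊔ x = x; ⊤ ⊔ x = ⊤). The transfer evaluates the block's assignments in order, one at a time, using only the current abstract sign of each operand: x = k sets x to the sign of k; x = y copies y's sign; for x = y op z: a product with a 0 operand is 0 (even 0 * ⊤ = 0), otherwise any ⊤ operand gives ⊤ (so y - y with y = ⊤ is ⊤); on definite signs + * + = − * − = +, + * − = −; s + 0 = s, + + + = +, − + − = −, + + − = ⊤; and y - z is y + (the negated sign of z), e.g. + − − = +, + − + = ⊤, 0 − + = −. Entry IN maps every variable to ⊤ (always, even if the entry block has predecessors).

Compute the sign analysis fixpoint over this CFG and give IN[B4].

Fixpoint table:
  B0: | IN=(all ⊤) | OUT=(all ⊤)
  B1: | IN=(all ⊤) | OUT=(all ⊤)
  B2: | IN=(all ⊤) | OUT={d:+; rest ⊤}
  B3: | IN={d:+; rest ⊤} | OUT={d:-; rest ⊤}
  B4: | IN={d:-; rest ⊤} | OUT={d:-; rest ⊤}
  B5: | IN={d:-; rest ⊤} | OUT=(all ⊤)
  B6: | IN=(all ⊤) | OUT={b:-; rest ⊤}
  B7: | IN=(all ⊤) | OUT=(all ⊤)
  B8: | IN=(all ⊤) | OUT=(all ⊤)

Merge at B4: IN[B4] = OUT[B3] = {a: ⊤, b: ⊤, c: ⊤, d: -, e: ⊤, f: ⊤}

Answer: {a: ⊤, b: ⊤, c: ⊤, d: -, e: ⊤, f: ⊤}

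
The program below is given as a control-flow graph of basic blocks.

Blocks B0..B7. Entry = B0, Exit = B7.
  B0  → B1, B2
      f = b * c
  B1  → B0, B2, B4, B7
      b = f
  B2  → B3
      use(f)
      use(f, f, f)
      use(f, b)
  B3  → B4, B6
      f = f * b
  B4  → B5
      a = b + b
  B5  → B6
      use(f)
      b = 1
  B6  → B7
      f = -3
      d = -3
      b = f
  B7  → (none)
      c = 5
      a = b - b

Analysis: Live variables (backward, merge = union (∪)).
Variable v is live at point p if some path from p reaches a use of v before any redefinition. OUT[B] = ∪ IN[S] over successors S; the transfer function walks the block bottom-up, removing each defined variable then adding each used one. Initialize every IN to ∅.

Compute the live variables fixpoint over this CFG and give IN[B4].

Answer: {b, f}

Derivation:
Fixpoint table:
  B0:  IN={b, c}  OUT={b, c, f}
  B1:  IN={c, f}  OUT={b, c, f}
  B2:  IN={b, f}  OUT={b, f}
  B3:  IN={b, f}  OUT={b, f}
  B4:  IN={b, f}  OUT={f}
  B5:  IN={f}  OUT={}
  B6:  IN={}  OUT={b}
  B7:  IN={b}  OUT={}

Merge at B4: OUT[B4] = IN[B5] = {f}
Applying B4's transfer function to that OUT value gives IN[B4] (row B4 above).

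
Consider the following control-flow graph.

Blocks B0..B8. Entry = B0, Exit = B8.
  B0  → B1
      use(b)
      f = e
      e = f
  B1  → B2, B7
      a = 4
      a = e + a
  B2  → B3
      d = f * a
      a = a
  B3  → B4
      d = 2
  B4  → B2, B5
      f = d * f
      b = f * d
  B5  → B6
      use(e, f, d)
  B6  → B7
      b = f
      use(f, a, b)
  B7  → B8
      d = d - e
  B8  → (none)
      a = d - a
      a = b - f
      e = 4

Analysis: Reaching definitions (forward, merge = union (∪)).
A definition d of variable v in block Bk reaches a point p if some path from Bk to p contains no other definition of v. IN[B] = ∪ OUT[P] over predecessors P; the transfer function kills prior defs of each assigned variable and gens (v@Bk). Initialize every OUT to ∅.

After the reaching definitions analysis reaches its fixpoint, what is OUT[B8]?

Per-block solution:
  B0:  IN={}  OUT={e@B0, f@B0}
  B1:  IN={e@B0, f@B0}  OUT={a@B1, e@B0, f@B0}
  B2:  IN={a@B1, a@B2, b@B4, d@B3, e@B0, f@B0, f@B4}  OUT={a@B2, b@B4, d@B2, e@B0, f@B0, f@B4}
  B3:  IN={a@B2, b@B4, d@B2, e@B0, f@B0, f@B4}  OUT={a@B2, b@B4, d@B3, e@B0, f@B0, f@B4}
  B4:  IN={a@B2, b@B4, d@B3, e@B0, f@B0, f@B4}  OUT={a@B2, b@B4, d@B3, e@B0, f@B4}
  B5:  IN={a@B2, b@B4, d@B3, e@B0, f@B4}  OUT={a@B2, b@B4, d@B3, e@B0, f@B4}
  B6:  IN={a@B2, b@B4, d@B3, e@B0, f@B4}  OUT={a@B2, b@B6, d@B3, e@B0, f@B4}
  B7:  IN={a@B1, a@B2, b@B6, d@B3, e@B0, f@B0, f@B4}  OUT={a@B1, a@B2, b@B6, d@B7, e@B0, f@B0, f@B4}
  B8:  IN={a@B1, a@B2, b@B6, d@B7, e@B0, f@B0, f@B4}  OUT={a@B8, b@B6, d@B7, e@B8, f@B0, f@B4}

Merge at B8: IN[B8] = OUT[B7] = {a@B1, a@B2, b@B6, d@B7, e@B0, f@B0, f@B4}
Applying B8's transfer function to that IN value gives OUT[B8] (row B8 above).

Answer: {a@B8, b@B6, d@B7, e@B8, f@B0, f@B4}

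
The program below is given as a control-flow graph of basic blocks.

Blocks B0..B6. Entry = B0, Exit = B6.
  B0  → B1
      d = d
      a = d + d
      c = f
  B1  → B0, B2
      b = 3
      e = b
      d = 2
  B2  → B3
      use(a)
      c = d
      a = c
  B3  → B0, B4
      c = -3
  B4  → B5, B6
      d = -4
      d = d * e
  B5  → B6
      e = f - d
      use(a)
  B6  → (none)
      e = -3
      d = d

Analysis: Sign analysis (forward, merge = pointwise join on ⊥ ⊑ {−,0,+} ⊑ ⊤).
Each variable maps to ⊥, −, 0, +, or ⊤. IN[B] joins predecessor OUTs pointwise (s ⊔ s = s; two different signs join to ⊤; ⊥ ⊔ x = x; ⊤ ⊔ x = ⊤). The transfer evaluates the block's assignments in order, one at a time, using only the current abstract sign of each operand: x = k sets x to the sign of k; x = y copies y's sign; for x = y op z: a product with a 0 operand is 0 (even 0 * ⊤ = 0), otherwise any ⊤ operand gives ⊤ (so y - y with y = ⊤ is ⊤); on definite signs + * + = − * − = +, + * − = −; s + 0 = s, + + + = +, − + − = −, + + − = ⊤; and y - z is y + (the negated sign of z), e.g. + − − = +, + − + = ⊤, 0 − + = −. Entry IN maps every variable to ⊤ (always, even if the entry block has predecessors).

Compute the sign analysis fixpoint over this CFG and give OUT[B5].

Per-block solution:
  B0:  IN=(all ⊤)  OUT=(all ⊤)
  B1:  IN=(all ⊤)  OUT={b:+, d:+, e:+; rest ⊤}
  B2:  IN={b:+, d:+, e:+; rest ⊤}  OUT={a:+, b:+, c:+, d:+, e:+; rest ⊤}
  B3:  IN={a:+, b:+, c:+, d:+, e:+; rest ⊤}  OUT={a:+, b:+, c:-, d:+, e:+; rest ⊤}
  B4:  IN={a:+, b:+, c:-, d:+, e:+; rest ⊤}  OUT={a:+, b:+, c:-, d:-, e:+; rest ⊤}
  B5:  IN={a:+, b:+, c:-, d:-, e:+; rest ⊤}  OUT={a:+, b:+, c:-, d:-; rest ⊤}
  B6:  IN={a:+, b:+, c:-, d:-; rest ⊤}  OUT={a:+, b:+, c:-, d:-, e:-; rest ⊤}

Merge at B5: IN[B5] = OUT[B4] = {a: +, b: +, c: -, d: -, e: +, f: ⊤}
Applying B5's transfer function to that IN value gives OUT[B5] (row B5 above).

Answer: {a: +, b: +, c: -, d: -, e: ⊤, f: ⊤}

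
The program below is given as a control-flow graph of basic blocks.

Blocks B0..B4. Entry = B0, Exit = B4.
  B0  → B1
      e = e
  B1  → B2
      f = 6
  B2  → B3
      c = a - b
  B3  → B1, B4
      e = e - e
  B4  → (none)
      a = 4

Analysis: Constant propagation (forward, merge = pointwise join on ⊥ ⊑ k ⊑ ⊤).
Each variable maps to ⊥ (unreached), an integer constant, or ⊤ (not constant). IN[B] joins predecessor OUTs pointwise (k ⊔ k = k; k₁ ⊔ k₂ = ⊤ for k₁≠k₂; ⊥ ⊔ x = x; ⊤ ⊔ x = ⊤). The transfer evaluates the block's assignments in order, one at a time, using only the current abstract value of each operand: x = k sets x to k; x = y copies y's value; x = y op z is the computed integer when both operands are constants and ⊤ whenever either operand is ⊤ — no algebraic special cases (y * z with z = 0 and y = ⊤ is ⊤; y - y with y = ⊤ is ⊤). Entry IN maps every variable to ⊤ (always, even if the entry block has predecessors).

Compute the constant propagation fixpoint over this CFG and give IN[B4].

Answer: {a: ⊤, b: ⊤, c: ⊤, d: ⊤, e: ⊤, f: 6}

Working:
Per-block solution:
  B0: | IN=(all ⊤) | OUT=(all ⊤)
  B1: | IN=(all ⊤) | OUT={f:6; rest ⊤}
  B2: | IN={f:6; rest ⊤} | OUT={f:6; rest ⊤}
  B3: | IN={f:6; rest ⊤} | OUT={f:6; rest ⊤}
  B4: | IN={f:6; rest ⊤} | OUT={a:4, f:6; rest ⊤}

Merge at B4: IN[B4] = OUT[B3] = {a: ⊤, b: ⊤, c: ⊤, d: ⊤, e: ⊤, f: 6}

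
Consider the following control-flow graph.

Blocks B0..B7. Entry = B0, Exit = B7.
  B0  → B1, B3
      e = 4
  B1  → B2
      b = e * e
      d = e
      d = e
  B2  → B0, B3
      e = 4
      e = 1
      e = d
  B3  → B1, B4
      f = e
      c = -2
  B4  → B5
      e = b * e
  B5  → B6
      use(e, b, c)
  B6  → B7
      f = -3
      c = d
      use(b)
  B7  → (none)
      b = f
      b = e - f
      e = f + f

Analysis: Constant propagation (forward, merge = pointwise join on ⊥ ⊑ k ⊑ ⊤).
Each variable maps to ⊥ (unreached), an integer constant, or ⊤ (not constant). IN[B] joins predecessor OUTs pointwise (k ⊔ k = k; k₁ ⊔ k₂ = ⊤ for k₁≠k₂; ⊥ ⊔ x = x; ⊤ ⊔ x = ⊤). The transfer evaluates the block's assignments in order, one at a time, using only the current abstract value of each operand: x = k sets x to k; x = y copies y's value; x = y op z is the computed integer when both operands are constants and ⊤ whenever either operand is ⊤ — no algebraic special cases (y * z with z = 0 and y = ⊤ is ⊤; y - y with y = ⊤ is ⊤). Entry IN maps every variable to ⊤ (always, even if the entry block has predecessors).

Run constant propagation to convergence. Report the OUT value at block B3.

Fixpoint table:
  B0:  IN=(all ⊤)  OUT={e:4; rest ⊤}
  B1:  IN={e:4; rest ⊤}  OUT={b:16, d:4, e:4; rest ⊤}
  B2:  IN={b:16, d:4, e:4; rest ⊤}  OUT={b:16, d:4, e:4; rest ⊤}
  B3:  IN={e:4; rest ⊤}  OUT={c:-2, e:4, f:4; rest ⊤}
  B4:  IN={c:-2, e:4, f:4; rest ⊤}  OUT={c:-2, f:4; rest ⊤}
  B5:  IN={c:-2, f:4; rest ⊤}  OUT={c:-2, f:4; rest ⊤}
  B6:  IN={c:-2, f:4; rest ⊤}  OUT={f:-3; rest ⊤}
  B7:  IN={f:-3; rest ⊤}  OUT={e:-6, f:-3; rest ⊤}

Merge at B3: IN[B3] = OUT[B0] ⊔ OUT[B2] = {a: ⊤, b: ⊤, c: ⊤, d: ⊤, e: 4, f: ⊤}
Applying B3's transfer function to that IN value gives OUT[B3] (row B3 above).

Answer: {a: ⊤, b: ⊤, c: -2, d: ⊤, e: 4, f: 4}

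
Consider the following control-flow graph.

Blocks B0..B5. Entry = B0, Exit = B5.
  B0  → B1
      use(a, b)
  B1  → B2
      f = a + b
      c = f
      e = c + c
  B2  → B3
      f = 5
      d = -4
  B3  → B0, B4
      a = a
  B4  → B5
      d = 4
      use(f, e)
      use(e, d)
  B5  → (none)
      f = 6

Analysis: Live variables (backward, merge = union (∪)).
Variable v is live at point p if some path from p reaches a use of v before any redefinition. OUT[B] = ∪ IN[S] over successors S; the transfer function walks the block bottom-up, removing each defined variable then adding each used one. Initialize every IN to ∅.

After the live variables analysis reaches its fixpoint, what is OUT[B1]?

Per-block solution:
  B0: | IN={a, b} | OUT={a, b}
  B1: | IN={a, b} | OUT={a, b, e}
  B2: | IN={a, b, e} | OUT={a, b, e, f}
  B3: | IN={a, b, e, f} | OUT={a, b, e, f}
  B4: | IN={e, f} | OUT={}
  B5: | IN={} | OUT={}

Merge at B1: OUT[B1] = IN[B2] = {a, b, e}

Answer: {a, b, e}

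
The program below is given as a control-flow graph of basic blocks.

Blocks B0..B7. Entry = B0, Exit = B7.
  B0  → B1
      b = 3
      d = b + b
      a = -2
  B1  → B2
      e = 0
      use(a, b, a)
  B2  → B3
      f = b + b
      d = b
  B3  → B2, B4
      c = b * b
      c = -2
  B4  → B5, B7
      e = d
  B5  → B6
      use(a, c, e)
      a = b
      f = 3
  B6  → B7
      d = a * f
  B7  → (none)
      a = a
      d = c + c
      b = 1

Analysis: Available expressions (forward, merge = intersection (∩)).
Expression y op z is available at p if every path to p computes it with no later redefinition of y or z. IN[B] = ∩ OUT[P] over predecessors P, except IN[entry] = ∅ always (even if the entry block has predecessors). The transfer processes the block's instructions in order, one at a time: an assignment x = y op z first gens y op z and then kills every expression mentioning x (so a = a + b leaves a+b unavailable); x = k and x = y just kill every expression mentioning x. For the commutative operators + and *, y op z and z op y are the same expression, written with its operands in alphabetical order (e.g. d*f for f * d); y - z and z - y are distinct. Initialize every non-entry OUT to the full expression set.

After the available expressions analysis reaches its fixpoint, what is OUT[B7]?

Per-block solution:
  B0:   IN={}   OUT={b+b}
  B1:   IN={b+b}   OUT={b+b}
  B2:   IN={b+b}   OUT={b+b}
  B3:   IN={b+b}   OUT={b*b, b+b}
  B4:   IN={b*b, b+b}   OUT={b*b, b+b}
  B5:   IN={b*b, b+b}   OUT={b*b, b+b}
  B6:   IN={b*b, b+b}   OUT={a*f, b*b, b+b}
  B7:   IN={b*b, b+b}   OUT={c+c}

Merge at B7: IN[B7] = OUT[B4] ∩ OUT[B6] = {b*b, b+b}
Applying B7's transfer function to that IN value gives OUT[B7] (row B7 above).

Answer: {c+c}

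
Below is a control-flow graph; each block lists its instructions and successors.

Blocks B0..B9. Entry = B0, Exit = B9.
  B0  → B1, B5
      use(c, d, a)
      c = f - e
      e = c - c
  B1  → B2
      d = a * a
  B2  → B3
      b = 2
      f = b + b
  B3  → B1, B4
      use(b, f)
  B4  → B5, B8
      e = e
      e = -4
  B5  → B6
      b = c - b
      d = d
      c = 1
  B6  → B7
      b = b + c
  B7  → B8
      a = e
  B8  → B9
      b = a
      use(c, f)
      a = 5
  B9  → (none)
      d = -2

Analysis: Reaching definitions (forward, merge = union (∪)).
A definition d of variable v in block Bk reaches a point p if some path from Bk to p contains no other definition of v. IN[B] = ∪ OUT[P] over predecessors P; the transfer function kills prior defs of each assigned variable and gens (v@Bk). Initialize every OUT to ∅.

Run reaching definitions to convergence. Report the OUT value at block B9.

Answer: {a@B8, b@B8, c@B0, c@B5, d@B9, e@B0, e@B4, f@B2}

Derivation:
Per-block solution:
  B0:  IN={}  OUT={c@B0, e@B0}
  B1:  IN={b@B2, c@B0, d@B1, e@B0, f@B2}  OUT={b@B2, c@B0, d@B1, e@B0, f@B2}
  B2:  IN={b@B2, c@B0, d@B1, e@B0, f@B2}  OUT={b@B2, c@B0, d@B1, e@B0, f@B2}
  B3:  IN={b@B2, c@B0, d@B1, e@B0, f@B2}  OUT={b@B2, c@B0, d@B1, e@B0, f@B2}
  B4:  IN={b@B2, c@B0, d@B1, e@B0, f@B2}  OUT={b@B2, c@B0, d@B1, e@B4, f@B2}
  B5:  IN={b@B2, c@B0, d@B1, e@B0, e@B4, f@B2}  OUT={b@B5, c@B5, d@B5, e@B0, e@B4, f@B2}
  B6:  IN={b@B5, c@B5, d@B5, e@B0, e@B4, f@B2}  OUT={b@B6, c@B5, d@B5, e@B0, e@B4, f@B2}
  B7:  IN={b@B6, c@B5, d@B5, e@B0, e@B4, f@B2}  OUT={a@B7, b@B6, c@B5, d@B5, e@B0, e@B4, f@B2}
  B8:  IN={a@B7, b@B2, b@B6, c@B0, c@B5, d@B1, d@B5, e@B0, e@B4, f@B2}  OUT={a@B8, b@B8, c@B0, c@B5, d@B1, d@B5, e@B0, e@B4, f@B2}
  B9:  IN={a@B8, b@B8, c@B0, c@B5, d@B1, d@B5, e@B0, e@B4, f@B2}  OUT={a@B8, b@B8, c@B0, c@B5, d@B9, e@B0, e@B4, f@B2}

Merge at B9: IN[B9] = OUT[B8] = {a@B8, b@B8, c@B0, c@B5, d@B1, d@B5, e@B0, e@B4, f@B2}
Applying B9's transfer function to that IN value gives OUT[B9] (row B9 above).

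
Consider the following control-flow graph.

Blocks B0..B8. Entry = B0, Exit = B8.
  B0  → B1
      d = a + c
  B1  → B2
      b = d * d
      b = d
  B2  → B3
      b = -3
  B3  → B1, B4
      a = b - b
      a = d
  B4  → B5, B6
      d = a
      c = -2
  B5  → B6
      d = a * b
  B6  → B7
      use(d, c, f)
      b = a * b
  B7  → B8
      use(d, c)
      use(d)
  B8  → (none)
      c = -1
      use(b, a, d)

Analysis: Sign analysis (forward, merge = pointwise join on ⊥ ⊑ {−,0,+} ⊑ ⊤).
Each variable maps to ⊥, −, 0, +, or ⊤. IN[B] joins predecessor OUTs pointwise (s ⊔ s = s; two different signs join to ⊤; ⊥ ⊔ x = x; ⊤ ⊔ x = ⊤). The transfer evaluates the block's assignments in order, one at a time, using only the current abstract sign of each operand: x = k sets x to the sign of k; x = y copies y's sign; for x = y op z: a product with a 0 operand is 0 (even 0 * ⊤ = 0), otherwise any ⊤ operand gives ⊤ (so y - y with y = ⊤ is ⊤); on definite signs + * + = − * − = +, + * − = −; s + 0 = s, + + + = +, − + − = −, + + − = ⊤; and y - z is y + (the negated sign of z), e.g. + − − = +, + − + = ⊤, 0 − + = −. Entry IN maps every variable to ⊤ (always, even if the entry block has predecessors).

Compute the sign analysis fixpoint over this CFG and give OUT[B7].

Converged values:
  B0: | IN=(all ⊤) | OUT=(all ⊤)
  B1: | IN=(all ⊤) | OUT=(all ⊤)
  B2: | IN=(all ⊤) | OUT={b:-; rest ⊤}
  B3: | IN={b:-; rest ⊤} | OUT={b:-; rest ⊤}
  B4: | IN={b:-; rest ⊤} | OUT={b:-, c:-; rest ⊤}
  B5: | IN={b:-, c:-; rest ⊤} | OUT={b:-, c:-; rest ⊤}
  B6: | IN={b:-, c:-; rest ⊤} | OUT={c:-; rest ⊤}
  B7: | IN={c:-; rest ⊤} | OUT={c:-; rest ⊤}
  B8: | IN={c:-; rest ⊤} | OUT={c:-; rest ⊤}

Merge at B7: IN[B7] = OUT[B6] = {a: ⊤, b: ⊤, c: -, d: ⊤, e: ⊤, f: ⊤}
Applying B7's transfer function to that IN value gives OUT[B7] (row B7 above).

Answer: {a: ⊤, b: ⊤, c: -, d: ⊤, e: ⊤, f: ⊤}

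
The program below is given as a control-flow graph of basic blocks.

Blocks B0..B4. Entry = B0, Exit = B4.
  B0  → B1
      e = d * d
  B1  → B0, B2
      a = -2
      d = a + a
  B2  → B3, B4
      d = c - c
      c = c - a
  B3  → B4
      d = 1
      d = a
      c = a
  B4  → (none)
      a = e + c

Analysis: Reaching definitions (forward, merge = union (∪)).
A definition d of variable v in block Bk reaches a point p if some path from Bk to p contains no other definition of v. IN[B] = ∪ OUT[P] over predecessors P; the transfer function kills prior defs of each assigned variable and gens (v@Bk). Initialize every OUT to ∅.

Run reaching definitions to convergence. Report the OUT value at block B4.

Answer: {a@B4, c@B2, c@B3, d@B2, d@B3, e@B0}

Trace:
Per-block solution:
  B0: | IN={a@B1, d@B1, e@B0} | OUT={a@B1, d@B1, e@B0}
  B1: | IN={a@B1, d@B1, e@B0} | OUT={a@B1, d@B1, e@B0}
  B2: | IN={a@B1, d@B1, e@B0} | OUT={a@B1, c@B2, d@B2, e@B0}
  B3: | IN={a@B1, c@B2, d@B2, e@B0} | OUT={a@B1, c@B3, d@B3, e@B0}
  B4: | IN={a@B1, c@B2, c@B3, d@B2, d@B3, e@B0} | OUT={a@B4, c@B2, c@B3, d@B2, d@B3, e@B0}

Merge at B4: IN[B4] = OUT[B2] ⊔ OUT[B3] = {a@B1, c@B2, c@B3, d@B2, d@B3, e@B0}
Applying B4's transfer function to that IN value gives OUT[B4] (row B4 above).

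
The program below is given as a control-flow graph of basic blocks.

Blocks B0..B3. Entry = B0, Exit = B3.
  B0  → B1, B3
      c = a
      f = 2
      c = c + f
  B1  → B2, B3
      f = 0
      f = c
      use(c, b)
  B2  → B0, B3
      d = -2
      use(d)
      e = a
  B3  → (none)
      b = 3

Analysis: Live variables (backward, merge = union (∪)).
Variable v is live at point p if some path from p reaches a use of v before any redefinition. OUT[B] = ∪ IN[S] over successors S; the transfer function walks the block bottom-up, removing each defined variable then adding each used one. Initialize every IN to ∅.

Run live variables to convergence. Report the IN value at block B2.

Answer: {a, b}

Derivation:
Converged values:
  B0:   IN={a, b}   OUT={a, b, c}
  B1:   IN={a, b, c}   OUT={a, b}
  B2:   IN={a, b}   OUT={a, b}
  B3:   IN={}   OUT={}

Merge at B2: OUT[B2] = IN[B0] ⊔ IN[B3] = {a, b}
Applying B2's transfer function to that OUT value gives IN[B2] (row B2 above).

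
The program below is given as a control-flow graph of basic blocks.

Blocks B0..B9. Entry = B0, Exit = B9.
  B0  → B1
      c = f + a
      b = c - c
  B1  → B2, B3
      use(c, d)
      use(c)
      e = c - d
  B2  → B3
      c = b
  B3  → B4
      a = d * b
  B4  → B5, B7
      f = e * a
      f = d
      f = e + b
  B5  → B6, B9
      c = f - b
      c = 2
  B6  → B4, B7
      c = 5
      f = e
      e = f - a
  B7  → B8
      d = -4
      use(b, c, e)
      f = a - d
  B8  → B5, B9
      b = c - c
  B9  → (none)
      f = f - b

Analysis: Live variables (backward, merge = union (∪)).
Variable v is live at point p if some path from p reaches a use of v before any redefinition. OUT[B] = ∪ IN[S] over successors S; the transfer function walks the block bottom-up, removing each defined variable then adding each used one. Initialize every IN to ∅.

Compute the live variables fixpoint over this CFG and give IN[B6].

Fixpoint table:
  B0: | IN={a, d, f} | OUT={b, c, d}
  B1: | IN={b, c, d} | OUT={b, c, d, e}
  B2: | IN={b, d, e} | OUT={b, c, d, e}
  B3: | IN={b, c, d, e} | OUT={a, b, c, d, e}
  B4: | IN={a, b, c, d, e} | OUT={a, b, c, d, e, f}
  B5: | IN={a, b, d, e, f} | OUT={a, b, d, e, f}
  B6: | IN={a, b, d, e} | OUT={a, b, c, d, e}
  B7: | IN={a, b, c, e} | OUT={a, c, d, e, f}
  B8: | IN={a, c, d, e, f} | OUT={a, b, d, e, f}
  B9: | IN={b, f} | OUT={}

Merge at B6: OUT[B6] = IN[B4] ⊔ IN[B7] = {a, b, c, d, e}
Applying B6's transfer function to that OUT value gives IN[B6] (row B6 above).

Answer: {a, b, d, e}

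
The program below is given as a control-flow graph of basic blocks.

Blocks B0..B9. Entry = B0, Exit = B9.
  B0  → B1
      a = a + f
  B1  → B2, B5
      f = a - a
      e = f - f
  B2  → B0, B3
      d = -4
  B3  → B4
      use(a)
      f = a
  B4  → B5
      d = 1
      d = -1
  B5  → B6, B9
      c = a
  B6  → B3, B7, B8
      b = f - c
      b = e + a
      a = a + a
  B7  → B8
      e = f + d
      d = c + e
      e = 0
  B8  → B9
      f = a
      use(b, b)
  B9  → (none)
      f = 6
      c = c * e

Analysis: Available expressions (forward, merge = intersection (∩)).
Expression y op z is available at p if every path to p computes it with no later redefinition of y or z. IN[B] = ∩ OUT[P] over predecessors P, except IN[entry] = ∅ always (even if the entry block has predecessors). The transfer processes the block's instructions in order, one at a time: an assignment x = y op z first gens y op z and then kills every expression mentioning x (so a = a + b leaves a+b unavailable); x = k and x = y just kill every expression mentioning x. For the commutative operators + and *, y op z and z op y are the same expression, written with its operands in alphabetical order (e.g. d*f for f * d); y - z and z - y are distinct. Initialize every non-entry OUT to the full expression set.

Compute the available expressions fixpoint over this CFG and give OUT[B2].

Converged values:
  B0: | IN={} | OUT={}
  B1: | IN={} | OUT={a-a, f-f}
  B2: | IN={a-a, f-f} | OUT={a-a, f-f}
  B3: | IN={} | OUT={}
  B4: | IN={} | OUT={}
  B5: | IN={} | OUT={}
  B6: | IN={} | OUT={f-c}
  B7: | IN={f-c} | OUT={f-c}
  B8: | IN={f-c} | OUT={}
  B9: | IN={} | OUT={}

Merge at B2: IN[B2] = OUT[B1] = {a-a, f-f}
Applying B2's transfer function to that IN value gives OUT[B2] (row B2 above).

Answer: {a-a, f-f}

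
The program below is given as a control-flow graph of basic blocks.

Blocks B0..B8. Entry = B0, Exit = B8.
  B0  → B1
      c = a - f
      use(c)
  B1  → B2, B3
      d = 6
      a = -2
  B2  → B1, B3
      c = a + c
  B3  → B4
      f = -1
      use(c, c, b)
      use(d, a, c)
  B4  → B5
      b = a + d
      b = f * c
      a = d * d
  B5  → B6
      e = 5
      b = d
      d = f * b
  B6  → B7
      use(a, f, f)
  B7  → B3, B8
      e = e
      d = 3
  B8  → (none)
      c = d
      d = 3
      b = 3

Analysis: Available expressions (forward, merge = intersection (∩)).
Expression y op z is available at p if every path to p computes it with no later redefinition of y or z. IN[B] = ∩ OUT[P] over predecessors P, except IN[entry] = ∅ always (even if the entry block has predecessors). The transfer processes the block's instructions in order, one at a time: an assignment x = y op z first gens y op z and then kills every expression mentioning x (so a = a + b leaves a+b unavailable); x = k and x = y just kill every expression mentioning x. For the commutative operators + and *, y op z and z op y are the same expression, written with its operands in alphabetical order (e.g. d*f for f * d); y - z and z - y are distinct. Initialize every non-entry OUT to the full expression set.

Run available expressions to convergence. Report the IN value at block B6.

Per-block solution:
  B0:  IN={}  OUT={a-f}
  B1:  IN={}  OUT={}
  B2:  IN={}  OUT={}
  B3:  IN={}  OUT={}
  B4:  IN={}  OUT={c*f, d*d}
  B5:  IN={c*f, d*d}  OUT={b*f, c*f}
  B6:  IN={b*f, c*f}  OUT={b*f, c*f}
  B7:  IN={b*f, c*f}  OUT={b*f, c*f}
  B8:  IN={b*f, c*f}  OUT={}

Merge at B6: IN[B6] = OUT[B5] = {b*f, c*f}

Answer: {b*f, c*f}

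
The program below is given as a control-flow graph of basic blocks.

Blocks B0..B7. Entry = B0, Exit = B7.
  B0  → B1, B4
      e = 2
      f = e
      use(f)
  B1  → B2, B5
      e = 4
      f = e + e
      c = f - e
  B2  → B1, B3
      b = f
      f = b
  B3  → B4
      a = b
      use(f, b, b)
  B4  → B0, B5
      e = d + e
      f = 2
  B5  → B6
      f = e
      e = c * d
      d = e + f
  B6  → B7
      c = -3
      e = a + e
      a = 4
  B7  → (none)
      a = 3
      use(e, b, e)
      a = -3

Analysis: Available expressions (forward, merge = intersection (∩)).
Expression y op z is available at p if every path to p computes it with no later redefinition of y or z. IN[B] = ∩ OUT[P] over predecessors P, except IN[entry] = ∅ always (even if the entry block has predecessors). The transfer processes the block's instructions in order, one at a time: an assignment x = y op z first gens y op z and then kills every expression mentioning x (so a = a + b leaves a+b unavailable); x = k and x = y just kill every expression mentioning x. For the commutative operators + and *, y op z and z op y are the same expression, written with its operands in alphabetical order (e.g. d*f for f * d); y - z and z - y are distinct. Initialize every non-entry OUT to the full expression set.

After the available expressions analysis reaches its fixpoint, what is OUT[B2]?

Per-block solution:
  B0:  IN={}  OUT={}
  B1:  IN={}  OUT={e+e, f-e}
  B2:  IN={e+e, f-e}  OUT={e+e}
  B3:  IN={e+e}  OUT={e+e}
  B4:  IN={}  OUT={}
  B5:  IN={}  OUT={e+f}
  B6:  IN={e+f}  OUT={}
  B7:  IN={}  OUT={}

Merge at B2: IN[B2] = OUT[B1] = {e+e, f-e}
Applying B2's transfer function to that IN value gives OUT[B2] (row B2 above).

Answer: {e+e}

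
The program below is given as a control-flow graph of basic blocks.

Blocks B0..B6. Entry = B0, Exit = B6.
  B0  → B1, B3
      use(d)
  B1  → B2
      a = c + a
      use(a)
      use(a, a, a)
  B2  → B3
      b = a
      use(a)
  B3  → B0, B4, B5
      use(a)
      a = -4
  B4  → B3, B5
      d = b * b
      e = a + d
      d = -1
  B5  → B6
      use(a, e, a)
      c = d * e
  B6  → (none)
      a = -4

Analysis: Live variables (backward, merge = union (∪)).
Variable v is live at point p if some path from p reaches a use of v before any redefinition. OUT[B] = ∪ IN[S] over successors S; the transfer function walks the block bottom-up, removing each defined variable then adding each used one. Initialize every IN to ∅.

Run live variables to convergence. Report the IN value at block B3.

Answer: {a, b, c, d, e}

Working:
Fixpoint table:
  B0:   IN={a, b, c, d, e}   OUT={a, b, c, d, e}
  B1:   IN={a, c, d, e}   OUT={a, c, d, e}
  B2:   IN={a, c, d, e}   OUT={a, b, c, d, e}
  B3:   IN={a, b, c, d, e}   OUT={a, b, c, d, e}
  B4:   IN={a, b, c}   OUT={a, b, c, d, e}
  B5:   IN={a, d, e}   OUT={}
  B6:   IN={}   OUT={}

Merge at B3: OUT[B3] = IN[B0] ⊔ IN[B4] ⊔ IN[B5] = {a, b, c, d, e}
Applying B3's transfer function to that OUT value gives IN[B3] (row B3 above).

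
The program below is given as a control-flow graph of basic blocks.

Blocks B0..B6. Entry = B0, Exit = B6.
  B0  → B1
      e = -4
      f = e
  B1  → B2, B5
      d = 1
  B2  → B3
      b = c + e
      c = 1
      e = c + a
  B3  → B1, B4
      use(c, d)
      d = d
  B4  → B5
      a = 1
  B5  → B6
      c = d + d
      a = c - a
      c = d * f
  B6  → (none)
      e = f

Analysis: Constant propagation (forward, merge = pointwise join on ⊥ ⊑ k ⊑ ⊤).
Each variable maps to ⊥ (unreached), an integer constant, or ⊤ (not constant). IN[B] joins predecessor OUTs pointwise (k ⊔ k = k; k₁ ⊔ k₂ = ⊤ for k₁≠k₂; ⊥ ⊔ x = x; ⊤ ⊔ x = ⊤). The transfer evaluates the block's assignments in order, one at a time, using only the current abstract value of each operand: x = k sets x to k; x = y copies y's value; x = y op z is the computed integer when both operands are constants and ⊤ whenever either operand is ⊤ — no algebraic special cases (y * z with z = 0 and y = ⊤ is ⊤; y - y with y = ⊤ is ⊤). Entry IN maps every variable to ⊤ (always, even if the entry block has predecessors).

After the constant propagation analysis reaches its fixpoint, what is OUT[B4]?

Answer: {a: 1, b: ⊤, c: 1, d: 1, e: ⊤, f: -4}

Trace:
Fixpoint table:
  B0: | IN=(all ⊤) | OUT={e:-4, f:-4; rest ⊤}
  B1: | IN={f:-4; rest ⊤} | OUT={d:1, f:-4; rest ⊤}
  B2: | IN={d:1, f:-4; rest ⊤} | OUT={c:1, d:1, f:-4; rest ⊤}
  B3: | IN={c:1, d:1, f:-4; rest ⊤} | OUT={c:1, d:1, f:-4; rest ⊤}
  B4: | IN={c:1, d:1, f:-4; rest ⊤} | OUT={a:1, c:1, d:1, f:-4; rest ⊤}
  B5: | IN={d:1, f:-4; rest ⊤} | OUT={c:-4, d:1, f:-4; rest ⊤}
  B6: | IN={c:-4, d:1, f:-4; rest ⊤} | OUT={c:-4, d:1, e:-4, f:-4; rest ⊤}

Merge at B4: IN[B4] = OUT[B3] = {a: ⊤, b: ⊤, c: 1, d: 1, e: ⊤, f: -4}
Applying B4's transfer function to that IN value gives OUT[B4] (row B4 above).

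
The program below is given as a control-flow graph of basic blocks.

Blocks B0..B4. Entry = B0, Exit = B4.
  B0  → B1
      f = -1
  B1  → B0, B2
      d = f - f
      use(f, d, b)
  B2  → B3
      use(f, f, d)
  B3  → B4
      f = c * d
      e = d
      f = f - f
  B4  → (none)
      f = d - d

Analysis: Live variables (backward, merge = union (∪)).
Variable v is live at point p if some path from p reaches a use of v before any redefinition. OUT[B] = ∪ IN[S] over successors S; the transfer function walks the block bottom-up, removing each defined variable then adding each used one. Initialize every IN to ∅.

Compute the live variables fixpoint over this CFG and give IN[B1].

Converged values:
  B0: | IN={b, c} | OUT={b, c, f}
  B1: | IN={b, c, f} | OUT={b, c, d, f}
  B2: | IN={c, d, f} | OUT={c, d}
  B3: | IN={c, d} | OUT={d}
  B4: | IN={d} | OUT={}

Merge at B1: OUT[B1] = IN[B0] ⊔ IN[B2] = {b, c, d, f}
Applying B1's transfer function to that OUT value gives IN[B1] (row B1 above).

Answer: {b, c, f}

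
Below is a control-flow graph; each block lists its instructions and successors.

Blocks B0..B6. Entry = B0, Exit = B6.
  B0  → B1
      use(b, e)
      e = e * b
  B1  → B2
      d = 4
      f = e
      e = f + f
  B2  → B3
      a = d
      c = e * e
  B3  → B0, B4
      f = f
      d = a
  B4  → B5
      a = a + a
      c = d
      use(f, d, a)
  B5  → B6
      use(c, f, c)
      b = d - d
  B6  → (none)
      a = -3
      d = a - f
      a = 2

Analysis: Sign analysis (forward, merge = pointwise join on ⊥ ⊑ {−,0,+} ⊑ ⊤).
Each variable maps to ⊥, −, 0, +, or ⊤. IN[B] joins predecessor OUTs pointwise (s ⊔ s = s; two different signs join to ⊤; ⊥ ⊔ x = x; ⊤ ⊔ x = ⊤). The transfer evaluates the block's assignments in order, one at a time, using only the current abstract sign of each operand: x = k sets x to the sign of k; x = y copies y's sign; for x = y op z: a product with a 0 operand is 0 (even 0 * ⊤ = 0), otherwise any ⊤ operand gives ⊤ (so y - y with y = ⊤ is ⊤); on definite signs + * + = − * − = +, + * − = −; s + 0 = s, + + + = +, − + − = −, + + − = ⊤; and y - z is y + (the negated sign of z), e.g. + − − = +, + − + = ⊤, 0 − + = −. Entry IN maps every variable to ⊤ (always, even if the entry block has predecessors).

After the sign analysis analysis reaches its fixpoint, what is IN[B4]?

Converged values:
  B0: | IN=(all ⊤) | OUT=(all ⊤)
  B1: | IN=(all ⊤) | OUT={d:+; rest ⊤}
  B2: | IN={d:+; rest ⊤} | OUT={a:+, d:+; rest ⊤}
  B3: | IN={a:+, d:+; rest ⊤} | OUT={a:+, d:+; rest ⊤}
  B4: | IN={a:+, d:+; rest ⊤} | OUT={a:+, c:+, d:+; rest ⊤}
  B5: | IN={a:+, c:+, d:+; rest ⊤} | OUT={a:+, c:+, d:+; rest ⊤}
  B6: | IN={a:+, c:+, d:+; rest ⊤} | OUT={a:+, c:+; rest ⊤}

Merge at B4: IN[B4] = OUT[B3] = {a: +, b: ⊤, c: ⊤, d: +, e: ⊤, f: ⊤}

Answer: {a: +, b: ⊤, c: ⊤, d: +, e: ⊤, f: ⊤}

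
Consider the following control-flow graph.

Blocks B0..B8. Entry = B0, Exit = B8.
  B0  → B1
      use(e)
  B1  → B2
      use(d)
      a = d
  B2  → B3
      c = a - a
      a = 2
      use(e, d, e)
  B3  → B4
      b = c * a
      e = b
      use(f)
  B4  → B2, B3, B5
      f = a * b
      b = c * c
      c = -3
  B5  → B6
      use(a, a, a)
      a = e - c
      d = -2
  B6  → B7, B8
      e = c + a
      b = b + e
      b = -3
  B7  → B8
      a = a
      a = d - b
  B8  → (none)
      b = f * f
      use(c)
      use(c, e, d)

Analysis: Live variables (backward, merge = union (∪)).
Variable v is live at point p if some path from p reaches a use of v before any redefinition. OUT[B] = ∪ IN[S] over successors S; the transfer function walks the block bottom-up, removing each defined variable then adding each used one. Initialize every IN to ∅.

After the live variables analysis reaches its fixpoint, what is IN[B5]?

Per-block solution:
  B0:  IN={d, e, f}  OUT={d, e, f}
  B1:  IN={d, e, f}  OUT={a, d, e, f}
  B2:  IN={a, d, e, f}  OUT={a, c, d, f}
  B3:  IN={a, c, d, f}  OUT={a, b, c, d, e}
  B4:  IN={a, b, c, d, e}  OUT={a, b, c, d, e, f}
  B5:  IN={a, b, c, e, f}  OUT={a, b, c, d, f}
  B6:  IN={a, b, c, d, f}  OUT={a, b, c, d, e, f}
  B7:  IN={a, b, c, d, e, f}  OUT={c, d, e, f}
  B8:  IN={c, d, e, f}  OUT={}

Merge at B5: OUT[B5] = IN[B6] = {a, b, c, d, f}
Applying B5's transfer function to that OUT value gives IN[B5] (row B5 above).

Answer: {a, b, c, e, f}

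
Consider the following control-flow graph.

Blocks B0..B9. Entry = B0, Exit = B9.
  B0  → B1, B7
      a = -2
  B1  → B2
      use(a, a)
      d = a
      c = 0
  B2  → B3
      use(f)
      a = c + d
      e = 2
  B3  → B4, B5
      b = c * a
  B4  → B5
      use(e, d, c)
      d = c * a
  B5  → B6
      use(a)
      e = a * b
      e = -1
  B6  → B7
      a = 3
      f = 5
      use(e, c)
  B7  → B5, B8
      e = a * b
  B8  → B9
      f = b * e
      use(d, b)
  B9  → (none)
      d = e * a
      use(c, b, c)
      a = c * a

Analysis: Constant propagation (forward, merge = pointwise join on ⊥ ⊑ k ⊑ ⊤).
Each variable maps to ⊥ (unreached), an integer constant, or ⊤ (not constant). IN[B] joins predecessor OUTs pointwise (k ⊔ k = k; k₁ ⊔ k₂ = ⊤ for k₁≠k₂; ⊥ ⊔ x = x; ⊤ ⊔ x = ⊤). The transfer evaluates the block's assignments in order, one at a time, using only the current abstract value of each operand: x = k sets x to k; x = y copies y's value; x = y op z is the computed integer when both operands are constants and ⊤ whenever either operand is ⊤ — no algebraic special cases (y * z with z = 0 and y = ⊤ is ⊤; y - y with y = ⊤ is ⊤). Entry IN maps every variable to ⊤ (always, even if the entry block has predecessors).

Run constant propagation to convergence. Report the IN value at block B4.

Answer: {a: -2, b: 0, c: 0, d: -2, e: 2, f: ⊤}

Trace:
Fixpoint table:
  B0: | IN=(all ⊤) | OUT={a:-2; rest ⊤}
  B1: | IN={a:-2; rest ⊤} | OUT={a:-2, c:0, d:-2; rest ⊤}
  B2: | IN={a:-2, c:0, d:-2; rest ⊤} | OUT={a:-2, c:0, d:-2, e:2; rest ⊤}
  B3: | IN={a:-2, c:0, d:-2, e:2; rest ⊤} | OUT={a:-2, b:0, c:0, d:-2, e:2; rest ⊤}
  B4: | IN={a:-2, b:0, c:0, d:-2, e:2; rest ⊤} | OUT={a:-2, b:0, c:0, d:0, e:2; rest ⊤}
  B5: | IN=(all ⊤) | OUT={e:-1; rest ⊤}
  B6: | IN={e:-1; rest ⊤} | OUT={a:3, e:-1, f:5; rest ⊤}
  B7: | IN=(all ⊤) | OUT=(all ⊤)
  B8: | IN=(all ⊤) | OUT=(all ⊤)
  B9: | IN=(all ⊤) | OUT=(all ⊤)

Merge at B4: IN[B4] = OUT[B3] = {a: -2, b: 0, c: 0, d: -2, e: 2, f: ⊤}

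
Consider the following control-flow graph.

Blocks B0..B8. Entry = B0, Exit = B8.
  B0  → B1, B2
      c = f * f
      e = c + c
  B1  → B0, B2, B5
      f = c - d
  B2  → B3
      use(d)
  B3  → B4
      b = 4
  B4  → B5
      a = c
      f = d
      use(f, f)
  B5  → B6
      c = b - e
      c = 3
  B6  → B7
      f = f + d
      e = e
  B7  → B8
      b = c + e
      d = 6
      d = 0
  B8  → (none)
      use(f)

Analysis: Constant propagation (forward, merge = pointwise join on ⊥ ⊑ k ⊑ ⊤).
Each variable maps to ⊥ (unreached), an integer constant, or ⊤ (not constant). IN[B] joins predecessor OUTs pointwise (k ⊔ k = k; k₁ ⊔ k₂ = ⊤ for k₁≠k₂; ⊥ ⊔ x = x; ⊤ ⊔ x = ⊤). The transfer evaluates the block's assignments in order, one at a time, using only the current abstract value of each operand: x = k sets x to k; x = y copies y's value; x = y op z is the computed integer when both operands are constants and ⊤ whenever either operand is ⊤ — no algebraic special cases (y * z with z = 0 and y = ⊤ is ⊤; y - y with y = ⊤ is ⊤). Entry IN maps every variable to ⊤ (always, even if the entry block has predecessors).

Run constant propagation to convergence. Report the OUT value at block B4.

Per-block solution:
  B0:  IN=(all ⊤)  OUT=(all ⊤)
  B1:  IN=(all ⊤)  OUT=(all ⊤)
  B2:  IN=(all ⊤)  OUT=(all ⊤)
  B3:  IN=(all ⊤)  OUT={b:4; rest ⊤}
  B4:  IN={b:4; rest ⊤}  OUT={b:4; rest ⊤}
  B5:  IN=(all ⊤)  OUT={c:3; rest ⊤}
  B6:  IN={c:3; rest ⊤}  OUT={c:3; rest ⊤}
  B7:  IN={c:3; rest ⊤}  OUT={c:3, d:0; rest ⊤}
  B8:  IN={c:3, d:0; rest ⊤}  OUT={c:3, d:0; rest ⊤}

Merge at B4: IN[B4] = OUT[B3] = {a: ⊤, b: 4, c: ⊤, d: ⊤, e: ⊤, f: ⊤}
Applying B4's transfer function to that IN value gives OUT[B4] (row B4 above).

Answer: {a: ⊤, b: 4, c: ⊤, d: ⊤, e: ⊤, f: ⊤}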